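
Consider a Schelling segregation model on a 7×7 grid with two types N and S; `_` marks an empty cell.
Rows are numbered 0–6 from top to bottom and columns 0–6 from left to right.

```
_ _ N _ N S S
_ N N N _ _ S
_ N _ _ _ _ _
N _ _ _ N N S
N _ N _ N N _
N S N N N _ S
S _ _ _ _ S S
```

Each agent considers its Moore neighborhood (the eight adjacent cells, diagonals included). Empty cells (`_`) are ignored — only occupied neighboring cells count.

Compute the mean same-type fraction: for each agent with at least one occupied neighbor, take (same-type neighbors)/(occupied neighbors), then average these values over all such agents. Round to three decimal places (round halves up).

(0,2)N 3/3
(0,4)N 1/2
(0,5)S 2/3
(0,6)S 2/2
(1,1)N 3/3
(1,2)N 4/4
(1,3)N 3/3
(1,6)S 2/2
(2,1)N 3/3
(3,0)N 2/2
(3,4)N 3/3
(3,5)N 3/4
(3,6)S 0/2
(4,0)N 2/3
(4,2)N 2/3
(4,4)N 5/5
(4,5)N 4/6
(5,0)N 1/3
(5,1)S 1/5
(5,2)N 2/3
(5,3)N 4/4
(5,4)N 3/4
(5,6)S 2/3
(6,0)S 1/2
(6,5)S 2/3
(6,6)S 2/2
Sum over 26 agents: 3/3 + 1/2 + 2/3 + 2/2 + 3/3 + 4/4 + 3/3 + 2/2 + 3/3 + 2/2 + 3/3 + 3/4 + 0/2 + 2/3 + 2/3 + 5/5 + 4/6 + 1/3 + 1/5 + 2/3 + 4/4 + 3/4 + 2/3 + 1/2 + 2/3 + 2/2 = 197/10; mean = 197/10 ÷ 26 = 197/260 = 0.757692… → 0.758.

0.758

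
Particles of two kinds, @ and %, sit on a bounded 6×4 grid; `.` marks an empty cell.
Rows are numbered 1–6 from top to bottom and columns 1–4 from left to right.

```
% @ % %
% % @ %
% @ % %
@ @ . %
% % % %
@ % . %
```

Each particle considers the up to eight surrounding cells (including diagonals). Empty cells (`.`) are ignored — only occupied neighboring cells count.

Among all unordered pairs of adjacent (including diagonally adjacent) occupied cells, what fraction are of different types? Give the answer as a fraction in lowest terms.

5/11

Scan each occupied cell's neighbors to the right and below (and the two forward diagonals) so each pair is counted once.
From row 1: 6 unlike of 13 pairs (running 6/13).
From row 2: 6 unlike of 13 pairs (running 12/26).
From row 3: 5 unlike of 10 pairs (running 17/36).
From row 4: 5 unlike of 8 pairs (running 22/44).
From row 5: 2 unlike of 10 pairs (running 24/54).
From row 6: 1 unlike of 1 pairs (running 25/55).
Total adjacent occupied pairs: 55; unlike-type pairs: 25.
25/55 reduces to 5/11.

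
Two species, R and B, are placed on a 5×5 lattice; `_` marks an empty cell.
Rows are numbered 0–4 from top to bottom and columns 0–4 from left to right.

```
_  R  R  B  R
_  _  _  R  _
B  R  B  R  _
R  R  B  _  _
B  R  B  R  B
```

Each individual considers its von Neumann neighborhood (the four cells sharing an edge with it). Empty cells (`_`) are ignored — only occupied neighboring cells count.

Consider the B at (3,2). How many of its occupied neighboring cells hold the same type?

Occupied neighbors of (3,2): (2,2)=B, (4,2)=B, (3,1)=R.
Same type (B): 2 of 3.

2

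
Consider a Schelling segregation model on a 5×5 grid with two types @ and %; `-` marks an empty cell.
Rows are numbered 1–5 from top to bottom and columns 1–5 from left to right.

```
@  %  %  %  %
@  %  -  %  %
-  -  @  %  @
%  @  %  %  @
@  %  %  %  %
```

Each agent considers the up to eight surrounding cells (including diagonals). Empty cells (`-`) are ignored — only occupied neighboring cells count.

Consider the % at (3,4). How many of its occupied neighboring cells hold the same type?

Occupied neighbors of (3,4): (2,4)=%, (2,5)=%, (3,3)=@, (3,5)=@, (4,3)=%, (4,4)=%, (4,5)=@.
Same type (%): 4 of 7.

4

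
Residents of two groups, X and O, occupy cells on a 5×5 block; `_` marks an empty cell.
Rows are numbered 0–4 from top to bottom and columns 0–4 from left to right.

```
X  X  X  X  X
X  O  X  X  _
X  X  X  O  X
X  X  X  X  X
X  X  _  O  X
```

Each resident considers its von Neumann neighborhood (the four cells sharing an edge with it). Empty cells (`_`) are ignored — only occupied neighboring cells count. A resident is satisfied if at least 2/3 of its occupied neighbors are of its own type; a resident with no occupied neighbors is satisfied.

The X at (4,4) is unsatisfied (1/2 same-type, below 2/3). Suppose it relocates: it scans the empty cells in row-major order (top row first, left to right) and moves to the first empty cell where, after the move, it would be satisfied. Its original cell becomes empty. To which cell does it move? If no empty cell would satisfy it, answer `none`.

Vacating (4,4). Empty cells in order:
  (1,4): 3/3 same-type → satisfied — stop here.

(1,4)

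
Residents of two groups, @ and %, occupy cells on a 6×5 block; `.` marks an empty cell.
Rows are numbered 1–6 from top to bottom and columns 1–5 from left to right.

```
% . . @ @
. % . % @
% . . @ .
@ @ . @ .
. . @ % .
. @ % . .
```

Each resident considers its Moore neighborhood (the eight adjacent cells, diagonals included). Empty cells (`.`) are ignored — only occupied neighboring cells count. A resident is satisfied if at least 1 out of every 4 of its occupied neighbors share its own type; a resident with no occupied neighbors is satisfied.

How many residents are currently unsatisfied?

1

(1,1)% 1/1 ok
(1,4)@ 2/3 ok
(1,5)@ 2/3 ok
(2,2)% 2/2 ok
(2,4)% 0/4 unhappy
(2,5)@ 3/4 ok
(3,1)% 1/3 ok
(3,4)@ 2/3 ok
(4,1)@ 1/2 ok
(4,2)@ 2/3 ok
(4,4)@ 2/3 ok
(5,3)@ 3/5 ok
(5,4)% 1/3 ok
(6,2)@ 1/2 ok
(6,3)% 1/3 ok
Unsatisfied: (2,4) — 1 in total.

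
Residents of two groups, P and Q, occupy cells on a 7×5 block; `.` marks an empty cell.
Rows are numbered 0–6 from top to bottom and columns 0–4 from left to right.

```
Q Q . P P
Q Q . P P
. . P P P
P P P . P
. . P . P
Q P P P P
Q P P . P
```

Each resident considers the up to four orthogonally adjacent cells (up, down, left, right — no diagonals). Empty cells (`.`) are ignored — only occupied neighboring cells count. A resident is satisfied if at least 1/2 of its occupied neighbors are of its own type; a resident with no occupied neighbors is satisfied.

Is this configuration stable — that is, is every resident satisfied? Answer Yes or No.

(0,0)Q 2/2 satisfied
(0,1)Q 2/2 satisfied
(0,3)P 2/2 satisfied
(0,4)P 2/2 satisfied
(1,0)Q 2/2 satisfied
(1,1)Q 2/2 satisfied
(1,3)P 3/3 satisfied
(1,4)P 3/3 satisfied
(2,2)P 2/2 satisfied
(2,3)P 3/3 satisfied
(2,4)P 3/3 satisfied
(3,0)P 1/1 satisfied
(3,1)P 2/2 satisfied
(3,2)P 3/3 satisfied
(3,4)P 2/2 satisfied
(4,2)P 2/2 satisfied
(4,4)P 2/2 satisfied
(5,0)Q 1/2 satisfied
(5,1)P 2/3 satisfied
(5,2)P 4/4 satisfied
(5,3)P 2/2 satisfied
(5,4)P 3/3 satisfied
(6,0)Q 1/2 satisfied
(6,1)P 2/3 satisfied
(6,2)P 2/2 satisfied
(6,4)P 1/1 satisfied
All meet the threshold, so the configuration is stable.

Yes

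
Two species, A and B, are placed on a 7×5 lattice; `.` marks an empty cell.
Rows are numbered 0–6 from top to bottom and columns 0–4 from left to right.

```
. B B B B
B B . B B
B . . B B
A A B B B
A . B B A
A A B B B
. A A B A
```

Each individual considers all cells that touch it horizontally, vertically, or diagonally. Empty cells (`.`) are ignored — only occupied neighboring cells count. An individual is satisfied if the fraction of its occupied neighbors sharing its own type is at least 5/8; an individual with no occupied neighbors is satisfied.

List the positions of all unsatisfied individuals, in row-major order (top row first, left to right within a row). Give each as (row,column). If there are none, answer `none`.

Row 0: (0,1)B 3/3 ✓ · (0,2)B 4/4 ✓ · (0,3)B 4/4 ✓ · (0,4)B 3/3 ✓
Row 1: (1,0)B 3/3 ✓ · (1,1)B 4/4 ✓ · (1,3)B 6/6 ✓ · (1,4)B 5/5 ✓
Row 2: (2,0)B 2/4 ✗ · (2,3)B 6/6 ✓ · (2,4)B 5/5 ✓
Row 3: (3,0)A 2/3 ✓ · (3,1)A 2/5 ✗ · (3,2)B 4/5 ✓ · (3,3)B 6/7 ✓ · (3,4)B 4/5 ✓
Row 4: (4,0)A 4/4 ✓ · (4,2)B 5/7 ✓ · (4,3)B 7/8 ✓ · (4,4)A 0/5 ✗
Row 5: (5,0)A 3/3 ✓ · (5,1)A 4/6 ✓ · (5,2)B 4/7 ✗ · (5,3)B 5/8 ✓ · (5,4)B 3/5 ✗
Row 6: (6,1)A 3/4 ✓ · (6,2)A 2/5 ✗ · (6,3)B 3/5 ✗ · (6,4)A 0/3 ✗

(2,0), (3,1), (4,4), (5,2), (5,4), (6,2), (6,3), (6,4)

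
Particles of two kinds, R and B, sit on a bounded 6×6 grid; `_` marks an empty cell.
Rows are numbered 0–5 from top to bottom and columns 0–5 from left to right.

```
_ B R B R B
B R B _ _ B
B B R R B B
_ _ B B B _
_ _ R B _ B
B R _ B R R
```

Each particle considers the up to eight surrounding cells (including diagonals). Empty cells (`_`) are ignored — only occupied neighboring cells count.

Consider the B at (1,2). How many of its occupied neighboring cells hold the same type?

Occupied neighbors of (1,2): (0,1)=B, (0,2)=R, (0,3)=B, (1,1)=R, (2,1)=B, (2,2)=R, (2,3)=R.
Same type (B): 3 of 7.

3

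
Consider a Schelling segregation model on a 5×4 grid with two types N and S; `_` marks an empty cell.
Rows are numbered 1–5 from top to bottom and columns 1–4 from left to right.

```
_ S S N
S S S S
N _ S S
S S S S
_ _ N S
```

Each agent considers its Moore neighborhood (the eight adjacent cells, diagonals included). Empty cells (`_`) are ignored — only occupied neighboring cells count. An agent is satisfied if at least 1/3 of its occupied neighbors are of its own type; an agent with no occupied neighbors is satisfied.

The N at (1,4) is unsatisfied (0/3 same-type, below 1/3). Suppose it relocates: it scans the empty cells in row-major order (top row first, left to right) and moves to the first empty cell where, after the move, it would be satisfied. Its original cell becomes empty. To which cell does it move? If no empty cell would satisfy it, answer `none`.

none

Vacating (1,4). Empty cells in order:
  (1,1): 0/3 same-type → still unsatisfied.
  (3,2): 1/8 same-type → still unsatisfied.
  (5,1): 0/2 same-type → still unsatisfied.
  (5,2): 1/4 same-type → still unsatisfied.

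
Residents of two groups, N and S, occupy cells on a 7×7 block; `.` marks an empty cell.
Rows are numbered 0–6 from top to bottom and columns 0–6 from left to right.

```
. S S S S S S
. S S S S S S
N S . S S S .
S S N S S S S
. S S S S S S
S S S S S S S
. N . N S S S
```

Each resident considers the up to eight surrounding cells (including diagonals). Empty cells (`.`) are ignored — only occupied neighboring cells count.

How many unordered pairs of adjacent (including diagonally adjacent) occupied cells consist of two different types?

Scan each occupied cell's neighbors to the right and below (and the two forward diagonals) so each pair is counted once.
From row 0: 0 unlike of 21 pairs (running 0/21).
From row 1: 1 unlike of 17 pairs (running 1/38).
From row 2: 5 unlike of 17 pairs (running 6/55).
From row 3: 5 unlike of 23 pairs (running 11/78).
From row 4: 0 unlike of 22 pairs (running 11/100).
From row 5: 6 unlike of 20 pairs (running 17/120).
From row 6: 1 unlike of 3 pairs (running 18/123).
Total adjacent occupied pairs: 123; unlike-type pairs: 18.

18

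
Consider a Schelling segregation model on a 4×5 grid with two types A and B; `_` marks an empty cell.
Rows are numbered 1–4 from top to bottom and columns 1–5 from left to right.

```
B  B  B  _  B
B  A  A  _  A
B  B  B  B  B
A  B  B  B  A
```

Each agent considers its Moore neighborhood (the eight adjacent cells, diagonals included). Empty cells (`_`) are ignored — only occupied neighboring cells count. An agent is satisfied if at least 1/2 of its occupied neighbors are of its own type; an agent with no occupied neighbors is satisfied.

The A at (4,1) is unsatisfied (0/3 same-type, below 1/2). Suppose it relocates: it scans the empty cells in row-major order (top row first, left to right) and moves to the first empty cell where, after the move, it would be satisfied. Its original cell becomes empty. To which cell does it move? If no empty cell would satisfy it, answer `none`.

(1,4)

Vacating (4,1). Empty cells in order:
  (1,4): 2/4 same-type → satisfied — stop here.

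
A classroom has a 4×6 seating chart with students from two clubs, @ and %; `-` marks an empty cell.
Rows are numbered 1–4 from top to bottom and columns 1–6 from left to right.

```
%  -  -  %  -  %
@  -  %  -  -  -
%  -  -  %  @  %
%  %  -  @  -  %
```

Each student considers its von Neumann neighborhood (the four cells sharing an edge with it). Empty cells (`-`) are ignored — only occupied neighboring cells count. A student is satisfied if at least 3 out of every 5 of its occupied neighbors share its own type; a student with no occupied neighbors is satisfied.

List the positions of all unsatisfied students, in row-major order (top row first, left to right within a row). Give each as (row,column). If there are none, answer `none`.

(1,1), (2,1), (3,1), (3,4), (3,5), (3,6), (4,4)

(1,1)% 0/1 not
(1,4)% 0/0 satisfied
(1,6)% 0/0 satisfied
(2,1)@ 0/2 not
(2,3)% 0/0 satisfied
(3,1)% 1/2 not
(3,4)% 0/2 not
(3,5)@ 0/2 not
(3,6)% 1/2 not
(4,1)% 2/2 satisfied
(4,2)% 1/1 satisfied
(4,4)@ 0/1 not
(4,6)% 1/1 satisfied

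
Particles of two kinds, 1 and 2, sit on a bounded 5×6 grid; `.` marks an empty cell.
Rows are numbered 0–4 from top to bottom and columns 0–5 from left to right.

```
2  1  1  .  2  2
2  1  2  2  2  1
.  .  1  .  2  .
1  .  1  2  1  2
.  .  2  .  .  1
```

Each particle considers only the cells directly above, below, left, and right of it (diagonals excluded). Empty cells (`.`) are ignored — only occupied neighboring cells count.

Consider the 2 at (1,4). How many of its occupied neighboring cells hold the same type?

3

Occupied neighbors of (1,4): (0,4)=2, (2,4)=2, (1,3)=2, (1,5)=1.
Same type (2): 3 of 4.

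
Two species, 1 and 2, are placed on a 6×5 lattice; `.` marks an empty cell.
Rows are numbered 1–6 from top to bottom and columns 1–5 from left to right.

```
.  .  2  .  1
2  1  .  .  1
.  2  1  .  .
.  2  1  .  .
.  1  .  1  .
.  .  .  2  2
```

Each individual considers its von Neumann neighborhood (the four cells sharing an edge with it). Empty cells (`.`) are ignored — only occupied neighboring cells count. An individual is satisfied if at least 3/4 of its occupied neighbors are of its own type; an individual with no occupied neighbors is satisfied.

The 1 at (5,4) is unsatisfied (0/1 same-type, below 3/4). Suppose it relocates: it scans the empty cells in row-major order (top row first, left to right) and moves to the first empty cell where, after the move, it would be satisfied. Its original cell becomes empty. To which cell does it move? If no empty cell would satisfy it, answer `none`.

(2,4)

Vacating (5,4). Empty cells in order:
  (1,1): 0/1 same-type → still unsatisfied.
  (1,2): 1/2 same-type → still unsatisfied.
  (1,4): 1/2 same-type → still unsatisfied.
  (2,3): 2/3 same-type → still unsatisfied.
  (2,4): 1/1 same-type → satisfied — stop here.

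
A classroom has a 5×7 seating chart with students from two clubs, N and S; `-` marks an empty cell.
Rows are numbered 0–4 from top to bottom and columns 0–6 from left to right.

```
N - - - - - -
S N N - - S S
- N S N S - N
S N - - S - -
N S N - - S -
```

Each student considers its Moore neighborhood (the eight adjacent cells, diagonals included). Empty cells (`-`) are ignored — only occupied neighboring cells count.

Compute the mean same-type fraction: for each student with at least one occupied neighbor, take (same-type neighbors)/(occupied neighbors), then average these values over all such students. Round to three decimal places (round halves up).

(0,0)N 1/2
(1,0)S 0/3
(1,1)N 3/5
(1,2)N 3/4
(1,5)S 2/3
(1,6)S 1/2
(2,1)N 3/6
(2,2)S 0/5
(2,3)N 1/4
(2,4)S 2/3
(2,6)N 0/2
(3,0)S 1/4
(3,1)N 3/6
(3,4)S 2/3
(4,0)N 1/3
(4,1)S 1/4
(4,2)N 1/2
(4,5)S 1/1
Sum over 18 students: 1/2 + 0/3 + 3/5 + 3/4 + 2/3 + 1/2 + 3/6 + 0/5 + 1/4 + 2/3 + 0/2 + 1/4 + 3/6 + 2/3 + 1/3 + 1/4 + 1/2 + 1/1 = 119/15; mean = 119/15 ÷ 18 = 119/270 = 0.440740… → 0.441.

0.441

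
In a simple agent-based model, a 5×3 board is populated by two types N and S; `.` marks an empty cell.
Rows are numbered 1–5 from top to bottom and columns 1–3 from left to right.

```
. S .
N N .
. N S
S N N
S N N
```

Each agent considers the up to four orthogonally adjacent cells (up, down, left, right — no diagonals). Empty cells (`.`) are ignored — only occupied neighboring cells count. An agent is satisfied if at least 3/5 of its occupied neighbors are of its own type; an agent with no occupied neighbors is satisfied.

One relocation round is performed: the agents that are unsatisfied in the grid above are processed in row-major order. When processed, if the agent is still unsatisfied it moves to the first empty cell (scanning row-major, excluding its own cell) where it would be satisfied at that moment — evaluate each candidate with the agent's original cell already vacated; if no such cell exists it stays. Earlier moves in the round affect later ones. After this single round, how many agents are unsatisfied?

2

Initially unsatisfied (in order): (1,2), (3,3), (4,1), (5,1).
  (1,2) → (1,3).
  (3,3): no empty cell satisfies it; stays.
  (4,1) → (2,3).
  (5,1): no empty cell satisfies it; stays.
Resulting grid:
. . S
N N S
. N S
. N N
S N N
Unsatisfied now: (3,3), (5,1).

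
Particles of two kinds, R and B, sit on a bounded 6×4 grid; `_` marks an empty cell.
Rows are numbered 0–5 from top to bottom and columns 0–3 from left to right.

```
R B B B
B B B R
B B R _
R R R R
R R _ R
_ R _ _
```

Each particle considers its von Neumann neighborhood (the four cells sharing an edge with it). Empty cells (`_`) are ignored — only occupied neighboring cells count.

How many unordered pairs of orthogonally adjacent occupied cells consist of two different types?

8

Scan each occupied cell's neighbors to the right and below so each pair is counted once.
Row 0: R(0,0)–B(0,1)≠ R(0,0)–B(1,0)≠ B(0,1)–B(0,2)= B(0,1)–B(1,1)= B(0,2)–B(0,3)= B(0,2)–B(1,2)= B(0,3)–R(1,3)≠  → 3/7 unlike.
Row 1: B(1,0)–B(1,1)= B(1,0)–B(2,0)= B(1,1)–B(1,2)= B(1,1)–B(2,1)= B(1,2)–R(1,3)≠ B(1,2)–R(2,2)≠  → 2/6 unlike.
Row 2: B(2,0)–B(2,1)= B(2,0)–R(3,0)≠ B(2,1)–R(2,2)≠ B(2,1)–R(3,1)≠ R(2,2)–R(3,2)=  → 3/5 unlike.
Row 3: R(3,0)–R(3,1)= R(3,0)–R(4,0)= R(3,1)–R(3,2)= R(3,1)–R(4,1)= R(3,2)–R(3,3)= R(3,3)–R(4,3)=  → 0/6 unlike.
Row 4: R(4,0)–R(4,1)= R(4,1)–R(5,1)=  → 0/2 unlike.
Total adjacent occupied pairs: 26; unlike-type pairs: 8.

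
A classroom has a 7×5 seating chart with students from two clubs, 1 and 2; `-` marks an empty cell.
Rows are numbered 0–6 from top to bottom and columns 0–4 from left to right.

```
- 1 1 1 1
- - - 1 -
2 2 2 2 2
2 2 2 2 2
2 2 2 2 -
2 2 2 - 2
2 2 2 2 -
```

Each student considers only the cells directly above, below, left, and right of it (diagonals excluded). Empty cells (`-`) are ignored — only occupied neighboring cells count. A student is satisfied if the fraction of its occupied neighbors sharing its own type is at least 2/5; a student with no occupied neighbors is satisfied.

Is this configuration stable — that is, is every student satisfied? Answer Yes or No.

Yes

(0,1)1 1/1 ok
(0,2)1 2/2 ok
(0,3)1 3/3 ok
(0,4)1 1/1 ok
(1,3)1 1/2 ok
(2,0)2 2/2 ok
(2,1)2 3/3 ok
(2,2)2 3/3 ok
(2,3)2 3/4 ok
(2,4)2 2/2 ok
(3,0)2 3/3 ok
(3,1)2 4/4 ok
(3,2)2 4/4 ok
(3,3)2 4/4 ok
(3,4)2 2/2 ok
(4,0)2 3/3 ok
(4,1)2 4/4 ok
(4,2)2 4/4 ok
(4,3)2 2/2 ok
(5,0)2 3/3 ok
(5,1)2 4/4 ok
(5,2)2 3/3 ok
(5,4)2 0/0 ok
(6,0)2 2/2 ok
(6,1)2 3/3 ok
(6,2)2 3/3 ok
(6,3)2 1/1 ok
All meet the threshold, so the configuration is stable.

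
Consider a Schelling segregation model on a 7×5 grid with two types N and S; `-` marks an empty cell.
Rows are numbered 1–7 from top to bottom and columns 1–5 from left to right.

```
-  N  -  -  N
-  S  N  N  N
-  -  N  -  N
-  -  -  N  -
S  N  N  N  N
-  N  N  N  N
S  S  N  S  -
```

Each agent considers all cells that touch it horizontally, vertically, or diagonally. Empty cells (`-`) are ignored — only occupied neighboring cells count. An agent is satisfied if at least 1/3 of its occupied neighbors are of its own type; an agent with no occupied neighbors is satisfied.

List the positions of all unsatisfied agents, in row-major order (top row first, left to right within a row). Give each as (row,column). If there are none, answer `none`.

(2,2), (5,1), (7,2), (7,4)

(1,2)N 1/2 satisfied
(1,5)N 2/2 satisfied
(2,2)S 0/3 not
(2,3)N 3/4 satisfied
(2,4)N 5/5 satisfied
(2,5)N 3/3 satisfied
(3,3)N 3/4 satisfied
(3,5)N 3/3 satisfied
(4,4)N 5/5 satisfied
(5,1)S 0/2 not
(5,2)N 3/4 satisfied
(5,3)N 6/6 satisfied
(5,4)N 6/6 satisfied
(5,5)N 4/4 satisfied
(6,2)N 4/7 satisfied
(6,3)N 6/8 satisfied
(6,4)N 6/7 satisfied
(6,5)N 3/4 satisfied
(7,1)S 1/2 satisfied
(7,2)S 1/4 not
(7,3)N 3/5 satisfied
(7,4)S 0/4 not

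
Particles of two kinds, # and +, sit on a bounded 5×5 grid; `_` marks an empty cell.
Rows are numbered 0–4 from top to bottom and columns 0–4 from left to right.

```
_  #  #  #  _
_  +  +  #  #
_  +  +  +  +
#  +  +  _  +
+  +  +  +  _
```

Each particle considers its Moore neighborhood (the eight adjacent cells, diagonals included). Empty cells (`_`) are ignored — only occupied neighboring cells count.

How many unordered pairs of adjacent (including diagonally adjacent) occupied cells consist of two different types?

Scan each occupied cell's neighbors to the right and below (and the two forward diagonals) so each pair is counted once.
From row 0: 5 unlike of 10 pairs (running 5/10).
From row 1: 6 unlike of 13 pairs (running 11/23).
From row 2: 1 unlike of 11 pairs (running 12/34).
From row 3: 3 unlike of 11 pairs (running 15/45).
From row 4: 0 unlike of 3 pairs (running 15/48).
Total adjacent occupied pairs: 48; unlike-type pairs: 15.

15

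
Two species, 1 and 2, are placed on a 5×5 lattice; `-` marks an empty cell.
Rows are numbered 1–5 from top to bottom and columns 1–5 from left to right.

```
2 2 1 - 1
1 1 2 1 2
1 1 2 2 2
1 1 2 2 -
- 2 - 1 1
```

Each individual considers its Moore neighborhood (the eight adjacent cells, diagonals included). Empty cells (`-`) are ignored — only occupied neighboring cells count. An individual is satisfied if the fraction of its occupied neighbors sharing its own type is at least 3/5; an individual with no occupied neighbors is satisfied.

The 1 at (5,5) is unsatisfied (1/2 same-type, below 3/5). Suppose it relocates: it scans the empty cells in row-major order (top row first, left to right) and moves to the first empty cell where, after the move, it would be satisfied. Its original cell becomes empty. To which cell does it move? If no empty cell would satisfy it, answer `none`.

Vacating (5,5). Empty cells in order:
  (1,4): 3/5 same-type → satisfied — stop here.

(1,4)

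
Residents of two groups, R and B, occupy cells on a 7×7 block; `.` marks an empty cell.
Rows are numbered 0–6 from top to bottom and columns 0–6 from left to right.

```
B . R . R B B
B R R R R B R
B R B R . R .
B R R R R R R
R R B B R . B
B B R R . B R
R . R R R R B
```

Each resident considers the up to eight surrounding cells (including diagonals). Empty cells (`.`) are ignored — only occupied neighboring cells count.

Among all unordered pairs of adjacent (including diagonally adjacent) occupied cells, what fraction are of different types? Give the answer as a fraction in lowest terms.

Scan each occupied cell's neighbors to the right and below (and the two forward diagonals) so each pair is counted once.
From row 0: 6 unlike of 15 pairs (running 6/15).
From row 1: 9 unlike of 20 pairs (running 15/35).
From row 2: 8 unlike of 17 pairs (running 23/52).
From row 3: 11 unlike of 22 pairs (running 34/74).
From row 4: 12 unlike of 18 pairs (running 46/92).
From row 5: 8 unlike of 17 pairs (running 54/109).
From row 6: 1 unlike of 4 pairs (running 55/113).
Total adjacent occupied pairs: 113; unlike-type pairs: 55.
55/113 is already in lowest terms.

55/113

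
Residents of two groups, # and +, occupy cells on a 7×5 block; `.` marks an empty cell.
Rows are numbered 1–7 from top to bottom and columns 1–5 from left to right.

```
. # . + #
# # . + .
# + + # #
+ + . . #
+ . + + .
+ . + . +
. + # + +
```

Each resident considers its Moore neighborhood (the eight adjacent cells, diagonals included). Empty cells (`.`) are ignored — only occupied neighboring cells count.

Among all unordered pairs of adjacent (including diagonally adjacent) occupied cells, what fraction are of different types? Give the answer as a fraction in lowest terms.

15/44

Scan each occupied cell's neighbors to the right and below (and the two forward diagonals) so each pair is counted once.
Row 1: #(1,2)–#(2,2)= #(1,2)–#(2,1)= +(1,4)–#(1,5)≠ +(1,4)–+(2,4)= #(1,5)–+(2,4)≠  → 2/5 unlike.
Row 2: #(2,1)–#(2,2)= #(2,1)–#(3,1)= #(2,1)–+(3,2)≠ #(2,2)–+(3,2)≠ #(2,2)–+(3,3)≠ #(2,2)–#(3,1)= +(2,4)–#(3,4)≠ +(2,4)–#(3,5)≠ +(2,4)–+(3,3)=  → 5/9 unlike.
Row 3: #(3,1)–+(3,2)≠ #(3,1)–+(4,1)≠ #(3,1)–+(4,2)≠ +(3,2)–+(3,3)= +(3,2)–+(4,2)= +(3,2)–+(4,1)= +(3,3)–#(3,4)≠ +(3,3)–+(4,2)= #(3,4)–#(3,5)= #(3,4)–#(4,5)= #(3,5)–#(4,5)=  → 4/11 unlike.
Row 4: +(4,1)–+(4,2)= +(4,1)–+(5,1)= +(4,2)–+(5,3)= +(4,2)–+(5,1)= #(4,5)–+(5,4)≠  → 1/5 unlike.
Row 5: +(5,1)–+(6,1)= +(5,3)–+(5,4)= +(5,3)–+(6,3)= +(5,4)–+(6,5)= +(5,4)–+(6,3)=  → 0/5 unlike.
Row 6: +(6,1)–+(7,2)= +(6,3)–#(7,3)≠ +(6,3)–+(7,4)= +(6,3)–+(7,2)= +(6,5)–+(7,5)= +(6,5)–+(7,4)=  → 1/6 unlike.
Row 7: +(7,2)–#(7,3)≠ #(7,3)–+(7,4)≠ +(7,4)–+(7,5)=  → 2/3 unlike.
Total adjacent occupied pairs: 44; unlike-type pairs: 15.
15/44 is already in lowest terms.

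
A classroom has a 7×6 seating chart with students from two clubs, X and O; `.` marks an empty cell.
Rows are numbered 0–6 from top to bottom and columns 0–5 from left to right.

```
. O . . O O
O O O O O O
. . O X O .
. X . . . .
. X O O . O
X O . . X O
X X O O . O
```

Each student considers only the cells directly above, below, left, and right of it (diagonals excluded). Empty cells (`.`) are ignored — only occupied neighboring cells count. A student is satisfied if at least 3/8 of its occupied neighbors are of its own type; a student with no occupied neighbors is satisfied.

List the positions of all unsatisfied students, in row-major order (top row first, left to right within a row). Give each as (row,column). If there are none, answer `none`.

(2,3), (4,1), (5,1), (5,4), (6,1)

(0,1)O 1/1 ok
(0,4)O 2/2 ok
(0,5)O 2/2 ok
(1,0)O 1/1 ok
(1,1)O 3/3 ok
(1,2)O 3/3 ok
(1,3)O 2/3 ok
(1,4)O 4/4 ok
(1,5)O 2/2 ok
(2,2)O 1/2 ok
(2,3)X 0/3 unhappy
(2,4)O 1/2 ok
(3,1)X 1/1 ok
(4,1)X 1/3 unhappy
(4,2)O 1/2 ok
(4,3)O 1/1 ok
(4,5)O 1/1 ok
(5,0)X 1/2 ok
(5,1)O 0/3 unhappy
(5,4)X 0/1 unhappy
(5,5)O 2/3 ok
(6,0)X 2/2 ok
(6,1)X 1/3 unhappy
(6,2)O 1/2 ok
(6,3)O 1/1 ok
(6,5)O 1/1 ok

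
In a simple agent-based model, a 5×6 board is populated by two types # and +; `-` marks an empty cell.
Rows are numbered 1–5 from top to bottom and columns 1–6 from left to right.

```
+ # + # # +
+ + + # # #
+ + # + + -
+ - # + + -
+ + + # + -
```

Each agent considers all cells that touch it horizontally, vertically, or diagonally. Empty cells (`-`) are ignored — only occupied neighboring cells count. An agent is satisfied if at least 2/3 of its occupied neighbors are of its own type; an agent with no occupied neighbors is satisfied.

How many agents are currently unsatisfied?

15

(1,1)+ 2/3 ✓
(1,2)# 0/5 ✗
(1,3)+ 2/5 ✗
(1,4)# 3/5 ✗
(1,5)# 4/5 ✓
(1,6)+ 0/3 ✗
(2,1)+ 4/5 ✓
(2,2)+ 6/8 ✓
(2,3)+ 4/8 ✗
(2,4)# 4/8 ✗
(2,5)# 4/7 ✗
(2,6)# 2/4 ✗
(3,1)+ 4/4 ✓
(3,2)+ 5/7 ✓
(3,3)# 2/7 ✗
(3,4)+ 4/8 ✗
(3,5)+ 3/6 ✗
(4,1)+ 4/4 ✓
(4,3)# 2/7 ✗
(4,4)+ 5/8 ✗
(4,5)+ 4/5 ✓
(5,1)+ 2/2 ✓
(5,2)+ 3/4 ✓
(5,3)+ 2/4 ✗
(5,4)# 1/5 ✗
(5,5)+ 2/3 ✓
Unsatisfied: (1,2), (1,3), (1,4), (1,6), (2,3), (2,4), (2,5), (2,6), (3,3), (3,4), (3,5), (4,3), (4,4), (5,3), (5,4) — 15 in total.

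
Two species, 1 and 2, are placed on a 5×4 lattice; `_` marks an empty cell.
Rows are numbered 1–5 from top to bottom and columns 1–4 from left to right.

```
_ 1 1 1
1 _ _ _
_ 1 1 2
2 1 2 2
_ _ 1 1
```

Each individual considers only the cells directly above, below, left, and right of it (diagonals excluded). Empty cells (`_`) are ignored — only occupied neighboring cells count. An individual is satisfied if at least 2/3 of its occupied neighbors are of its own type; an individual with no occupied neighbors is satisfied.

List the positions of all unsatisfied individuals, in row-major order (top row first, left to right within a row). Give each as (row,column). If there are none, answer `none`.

(3,3), (3,4), (4,1), (4,2), (4,3), (5,3), (5,4)

(1,2)1 1/1 satisfied
(1,3)1 2/2 satisfied
(1,4)1 1/1 satisfied
(2,1)1 0/0 satisfied
(3,2)1 2/2 satisfied
(3,3)1 1/3 not
(3,4)2 1/2 not
(4,1)2 0/1 not
(4,2)1 1/3 not
(4,3)2 1/4 not
(4,4)2 2/3 satisfied
(5,3)1 1/2 not
(5,4)1 1/2 not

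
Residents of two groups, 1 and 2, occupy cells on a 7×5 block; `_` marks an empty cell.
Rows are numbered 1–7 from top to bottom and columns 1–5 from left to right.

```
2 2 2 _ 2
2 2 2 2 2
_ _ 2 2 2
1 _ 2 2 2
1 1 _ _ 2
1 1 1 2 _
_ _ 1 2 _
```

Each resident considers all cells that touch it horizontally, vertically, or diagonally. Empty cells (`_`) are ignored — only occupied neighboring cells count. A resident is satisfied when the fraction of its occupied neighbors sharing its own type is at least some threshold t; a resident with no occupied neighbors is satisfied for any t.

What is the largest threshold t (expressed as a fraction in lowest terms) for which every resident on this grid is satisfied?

(1,1)2 3/3
(1,2)2 5/5
(1,3)2 4/4
(1,5)2 2/2
(2,1)2 3/3
(2,2)2 6/6
(2,3)2 6/6
(2,4)2 7/7
(2,5)2 4/4
(3,3)2 6/6
(3,4)2 8/8
(3,5)2 5/5
(4,1)1 2/2
(4,3)2 3/4
(4,4)2 6/6
(4,5)2 4/4
(5,1)1 4/4
(5,2)1 5/6
(5,5)2 3/3
(6,1)1 3/3
(6,2)1 5/5
(6,3)1 3/5
(6,4)2 2/4
(7,3)1 2/4
(7,4)2 1/3
The smallest same-type fraction is 1/3 at (7,4), which reduces to 1/3. Any threshold above that leaves this resident unsatisfied.

1/3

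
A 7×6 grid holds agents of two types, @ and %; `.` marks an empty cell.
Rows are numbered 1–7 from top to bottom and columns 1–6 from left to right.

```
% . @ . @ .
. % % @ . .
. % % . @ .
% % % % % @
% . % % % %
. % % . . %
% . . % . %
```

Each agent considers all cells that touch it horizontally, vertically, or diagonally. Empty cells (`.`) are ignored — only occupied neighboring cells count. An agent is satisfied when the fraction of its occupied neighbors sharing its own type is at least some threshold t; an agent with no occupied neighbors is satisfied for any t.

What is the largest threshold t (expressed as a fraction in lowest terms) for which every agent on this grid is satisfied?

(1,1)% 1/1
(1,3)@ 1/3
(1,5)@ 1/1
(2,2)% 4/5
(2,3)% 3/5
(2,4)@ 3/5
(3,2)% 6/6
(3,3)% 6/7
(3,5)@ 2/4
(4,1)% 3/3
(4,2)% 6/6
(4,3)% 6/6
(4,4)% 6/7
(4,5)% 4/6
(4,6)@ 1/4
(5,1)% 3/3
(5,3)% 6/6
(5,4)% 6/6
(5,5)% 5/6
(5,6)% 3/4
(6,2)% 4/4
(6,3)% 4/4
(6,6)% 3/3
(7,1)% 1/1
(7,4)% 1/1
(7,6)% 1/1
The smallest same-type fraction is 1/4 at (4,6), which reduces to 1/4. Any threshold above that leaves this agent unsatisfied.

1/4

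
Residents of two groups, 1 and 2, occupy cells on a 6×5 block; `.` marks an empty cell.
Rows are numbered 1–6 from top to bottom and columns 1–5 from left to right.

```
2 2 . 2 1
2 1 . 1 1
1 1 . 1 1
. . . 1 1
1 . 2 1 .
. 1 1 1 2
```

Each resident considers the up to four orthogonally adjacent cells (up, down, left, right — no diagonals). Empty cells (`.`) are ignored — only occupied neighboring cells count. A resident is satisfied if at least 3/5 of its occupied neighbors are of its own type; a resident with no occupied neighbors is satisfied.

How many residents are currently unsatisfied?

8

Row 1: (1,1)2 2/2 satisfied · (1,2)2 1/2 not · (1,4)2 0/2 not · (1,5)1 1/2 not
Row 2: (2,1)2 1/3 not · (2,2)1 1/3 not · (2,4)1 2/3 satisfied · (2,5)1 3/3 satisfied
Row 3: (3,1)1 1/2 not · (3,2)1 2/2 satisfied · (3,4)1 3/3 satisfied · (3,5)1 3/3 satisfied
Row 4: (4,4)1 3/3 satisfied · (4,5)1 2/2 satisfied
Row 5: (5,1)1 0/0 satisfied · (5,3)2 0/2 not · (5,4)1 2/3 satisfied
Row 6: (6,2)1 1/1 satisfied · (6,3)1 2/3 satisfied · (6,4)1 2/3 satisfied · (6,5)2 0/1 not
Unsatisfied: (1,2), (1,4), (1,5), (2,1), (2,2), (3,1), (5,3), (6,5) — 8 in total.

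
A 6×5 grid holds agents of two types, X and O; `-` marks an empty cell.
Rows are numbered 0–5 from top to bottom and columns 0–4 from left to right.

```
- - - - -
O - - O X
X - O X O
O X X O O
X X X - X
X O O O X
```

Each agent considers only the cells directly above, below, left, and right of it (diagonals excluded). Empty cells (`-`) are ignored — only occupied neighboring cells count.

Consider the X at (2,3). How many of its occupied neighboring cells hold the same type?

0

Occupied neighbors of (2,3): (1,3)=O, (3,3)=O, (2,2)=O, (2,4)=O.
Same type (X): 0 of 4.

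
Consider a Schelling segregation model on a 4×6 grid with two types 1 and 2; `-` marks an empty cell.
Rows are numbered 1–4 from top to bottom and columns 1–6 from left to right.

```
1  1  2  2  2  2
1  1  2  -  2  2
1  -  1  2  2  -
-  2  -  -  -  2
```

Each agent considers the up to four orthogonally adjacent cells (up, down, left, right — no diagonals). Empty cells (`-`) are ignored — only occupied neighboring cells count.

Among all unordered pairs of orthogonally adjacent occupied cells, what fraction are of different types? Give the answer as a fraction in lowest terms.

2/9

Scan each occupied cell's neighbors to the right and below so each pair is counted once.
From row 1: 1 unlike of 10 pairs (running 1/10).
From row 2: 2 unlike of 6 pairs (running 3/16).
From row 3: 1 unlike of 2 pairs (running 4/18).
Total adjacent occupied pairs: 18; unlike-type pairs: 4.
4/18 reduces to 2/9.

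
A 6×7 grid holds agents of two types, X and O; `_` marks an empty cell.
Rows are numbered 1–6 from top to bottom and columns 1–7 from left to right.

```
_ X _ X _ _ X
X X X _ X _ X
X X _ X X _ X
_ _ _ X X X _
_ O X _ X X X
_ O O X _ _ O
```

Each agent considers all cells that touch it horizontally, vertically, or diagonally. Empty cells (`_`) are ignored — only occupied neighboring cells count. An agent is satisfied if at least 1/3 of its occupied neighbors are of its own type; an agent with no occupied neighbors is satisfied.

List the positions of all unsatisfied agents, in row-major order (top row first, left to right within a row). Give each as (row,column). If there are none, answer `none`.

Row 1: (1,2)X 3/3 satisfied · (1,4)X 2/2 satisfied · (1,7)X 1/1 satisfied
Row 2: (2,1)X 4/4 satisfied · (2,2)X 5/5 satisfied · (2,3)X 5/5 satisfied · (2,5)X 3/3 satisfied · (2,7)X 2/2 satisfied
Row 3: (3,1)X 3/3 satisfied · (3,2)X 4/4 satisfied · (3,4)X 5/5 satisfied · (3,5)X 5/5 satisfied · (3,7)X 2/2 satisfied
Row 4: (4,4)X 5/5 satisfied · (4,5)X 6/6 satisfied · (4,6)X 6/6 satisfied
Row 5: (5,2)O 2/3 satisfied · (5,3)X 2/5 satisfied · (5,5)X 5/5 satisfied · (5,6)X 4/5 satisfied · (5,7)X 2/3 satisfied
Row 6: (6,2)O 2/3 satisfied · (6,3)O 2/4 satisfied · (6,4)X 2/3 satisfied · (6,7)O 0/2 not

(6,7)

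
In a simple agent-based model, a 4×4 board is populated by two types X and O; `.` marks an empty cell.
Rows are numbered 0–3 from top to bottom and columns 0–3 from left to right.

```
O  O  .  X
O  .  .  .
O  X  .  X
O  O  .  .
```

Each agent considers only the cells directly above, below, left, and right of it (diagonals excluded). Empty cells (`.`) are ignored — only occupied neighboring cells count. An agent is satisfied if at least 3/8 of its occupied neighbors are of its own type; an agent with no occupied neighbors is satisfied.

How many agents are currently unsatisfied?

(0,0)O 2/2 ok
(0,1)O 1/1 ok
(0,3)X 0/0 ok
(1,0)O 2/2 ok
(2,0)O 2/3 ok
(2,1)X 0/2 unhappy
(2,3)X 0/0 ok
(3,0)O 2/2 ok
(3,1)O 1/2 ok
Unsatisfied: (2,1) — 1 in total.

1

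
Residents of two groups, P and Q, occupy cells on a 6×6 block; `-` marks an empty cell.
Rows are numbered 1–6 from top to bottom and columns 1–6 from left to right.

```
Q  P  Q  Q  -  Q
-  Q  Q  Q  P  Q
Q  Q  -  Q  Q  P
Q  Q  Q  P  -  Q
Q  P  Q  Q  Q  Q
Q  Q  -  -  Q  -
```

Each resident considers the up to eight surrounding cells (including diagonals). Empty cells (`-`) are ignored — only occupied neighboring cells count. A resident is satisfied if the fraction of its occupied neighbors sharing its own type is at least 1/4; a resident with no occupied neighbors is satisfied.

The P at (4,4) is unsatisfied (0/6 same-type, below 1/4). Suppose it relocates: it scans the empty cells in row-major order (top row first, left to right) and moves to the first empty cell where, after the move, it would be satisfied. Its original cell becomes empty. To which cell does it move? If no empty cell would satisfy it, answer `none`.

Vacating (4,4). Empty cells in order:
  (1,5): 1/5 same-type → still unsatisfied.
  (2,1): 1/5 same-type → still unsatisfied.
  (3,3): 0/7 same-type → still unsatisfied.
  (4,5): 1/7 same-type → still unsatisfied.
  (6,3): 1/4 same-type → satisfied — stop here.

(6,3)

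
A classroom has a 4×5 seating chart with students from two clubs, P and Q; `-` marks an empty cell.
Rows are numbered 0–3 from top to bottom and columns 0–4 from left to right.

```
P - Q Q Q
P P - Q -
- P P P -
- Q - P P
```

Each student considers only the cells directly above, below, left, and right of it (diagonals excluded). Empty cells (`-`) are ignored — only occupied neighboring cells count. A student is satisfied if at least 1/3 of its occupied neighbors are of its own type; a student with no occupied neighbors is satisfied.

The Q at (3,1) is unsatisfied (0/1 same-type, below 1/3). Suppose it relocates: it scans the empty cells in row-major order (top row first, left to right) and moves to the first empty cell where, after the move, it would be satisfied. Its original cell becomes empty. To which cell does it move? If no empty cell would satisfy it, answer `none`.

(0,1)

Vacating (3,1). Empty cells in order:
  (0,1): 1/3 same-type → satisfied — stop here.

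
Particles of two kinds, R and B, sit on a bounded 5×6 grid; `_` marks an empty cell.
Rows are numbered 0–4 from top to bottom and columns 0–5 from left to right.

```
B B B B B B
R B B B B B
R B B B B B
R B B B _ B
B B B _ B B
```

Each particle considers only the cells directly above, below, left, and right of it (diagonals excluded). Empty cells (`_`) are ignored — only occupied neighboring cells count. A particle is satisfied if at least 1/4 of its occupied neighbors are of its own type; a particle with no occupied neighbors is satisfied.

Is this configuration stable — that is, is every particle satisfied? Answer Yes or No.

Yes

Row 0: (0,0)B 1/2 ok · (0,1)B 3/3 ok · (0,2)B 3/3 ok · (0,3)B 3/3 ok · (0,4)B 3/3 ok · (0,5)B 2/2 ok
Row 1: (1,0)R 1/3 ok · (1,1)B 3/4 ok · (1,2)B 4/4 ok · (1,3)B 4/4 ok · (1,4)B 4/4 ok · (1,5)B 3/3 ok
Row 2: (2,0)R 2/3 ok · (2,1)B 3/4 ok · (2,2)B 4/4 ok · (2,3)B 4/4 ok · (2,4)B 3/3 ok · (2,5)B 3/3 ok
Row 3: (3,0)R 1/3 ok · (3,1)B 3/4 ok · (3,2)B 4/4 ok · (3,3)B 2/2 ok · (3,5)B 2/2 ok
Row 4: (4,0)B 1/2 ok · (4,1)B 3/3 ok · (4,2)B 2/2 ok · (4,4)B 1/1 ok · (4,5)B 2/2 ok
All meet the threshold, so the configuration is stable.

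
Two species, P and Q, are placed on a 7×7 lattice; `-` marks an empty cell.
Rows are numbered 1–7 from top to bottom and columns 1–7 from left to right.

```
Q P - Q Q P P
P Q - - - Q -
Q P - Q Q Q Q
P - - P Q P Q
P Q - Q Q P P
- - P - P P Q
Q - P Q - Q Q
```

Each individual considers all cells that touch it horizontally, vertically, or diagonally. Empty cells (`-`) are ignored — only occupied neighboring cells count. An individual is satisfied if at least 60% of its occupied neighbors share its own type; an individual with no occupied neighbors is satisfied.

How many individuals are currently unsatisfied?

24

Row 1: (1,1)Q 1/3 unhappy · (1,2)P 1/3 unhappy · (1,4)Q 1/1 ok · (1,5)Q 2/3 ok · (1,6)P 1/3 unhappy · (1,7)P 1/2 unhappy
Row 2: (2,1)P 2/5 unhappy · (2,2)Q 2/5 unhappy · (2,6)Q 4/6 ok
Row 3: (3,1)Q 1/4 unhappy · (3,2)P 2/4 unhappy · (3,4)Q 2/3 ok · (3,5)Q 4/6 ok · (3,6)Q 5/6 ok · (3,7)Q 3/4 ok
Row 4: (4,1)P 2/4 unhappy · (4,4)P 0/5 unhappy · (4,5)Q 5/8 ok · (4,6)P 2/8 unhappy · (4,7)Q 2/5 unhappy
Row 5: (5,1)P 1/2 unhappy · (5,2)Q 0/3 unhappy · (5,4)Q 2/5 unhappy · (5,5)Q 2/7 unhappy · (5,6)P 4/8 unhappy · (5,7)P 3/5 ok
Row 6: (6,3)P 1/4 unhappy · (6,5)P 2/6 unhappy · (6,6)P 3/7 unhappy · (6,7)Q 2/5 unhappy
Row 7: (7,1)Q 0/0 ok · (7,3)P 1/2 unhappy · (7,4)Q 0/3 unhappy · (7,6)Q 2/4 unhappy · (7,7)Q 2/3 ok
Unsatisfied: (1,1), (1,2), (1,6), (1,7), (2,1), (2,2), (3,1), (3,2), (4,1), (4,4), (4,6), (4,7), (5,1), (5,2), (5,4), (5,5), (5,6), (6,3), (6,5), (6,6), (6,7), (7,3), (7,4), (7,6) — 24 in total.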